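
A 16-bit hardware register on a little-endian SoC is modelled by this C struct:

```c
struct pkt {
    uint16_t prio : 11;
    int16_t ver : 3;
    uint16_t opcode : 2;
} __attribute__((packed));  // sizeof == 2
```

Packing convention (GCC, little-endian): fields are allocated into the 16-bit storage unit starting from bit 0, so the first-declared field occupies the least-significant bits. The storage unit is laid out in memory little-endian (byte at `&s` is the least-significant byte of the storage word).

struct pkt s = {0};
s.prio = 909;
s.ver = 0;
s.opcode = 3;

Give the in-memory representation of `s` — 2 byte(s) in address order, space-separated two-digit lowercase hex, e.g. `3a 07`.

8d c3

prio (11b) val=909 bits=0x38d at bit 0: 0x038d
ver (3b) val=0 bits=0x0 at bit 11: 0x038d
opcode (2b) val=3 bits=0x3 at bit 14: 0xc38d
word = 0xc38d → little-endian bytes:
  [0]=0x8d  [1]=0xc3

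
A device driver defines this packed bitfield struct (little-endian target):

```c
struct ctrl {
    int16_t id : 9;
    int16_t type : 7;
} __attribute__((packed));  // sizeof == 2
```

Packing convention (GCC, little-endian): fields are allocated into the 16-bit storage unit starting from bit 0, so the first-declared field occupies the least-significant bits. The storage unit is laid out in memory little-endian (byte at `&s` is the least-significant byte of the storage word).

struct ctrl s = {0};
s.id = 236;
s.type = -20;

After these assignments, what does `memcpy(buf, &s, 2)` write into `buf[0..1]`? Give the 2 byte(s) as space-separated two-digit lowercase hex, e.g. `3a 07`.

id:9 = 236 → 0xec << 0 → word 0x00ec
type:7 = -20 → 0x6c << 9 → word 0xd8ec
word = 0xd8ec → little-endian bytes:
  [0]=0xec  [1]=0xd8

ec d8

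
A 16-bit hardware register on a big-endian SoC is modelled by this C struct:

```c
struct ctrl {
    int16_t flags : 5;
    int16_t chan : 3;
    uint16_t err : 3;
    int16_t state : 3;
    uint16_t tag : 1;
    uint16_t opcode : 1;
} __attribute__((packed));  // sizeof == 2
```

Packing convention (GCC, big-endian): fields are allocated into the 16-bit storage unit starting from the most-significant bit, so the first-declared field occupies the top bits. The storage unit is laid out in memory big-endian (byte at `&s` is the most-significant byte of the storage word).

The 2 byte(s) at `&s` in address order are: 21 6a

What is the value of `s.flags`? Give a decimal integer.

4

[0]=0x21 [1]=0x6a (big-endian) → word 0x216a
flags [11+:5] = (word>>11) & 0x1f = 4  ←
chan [8+:3] = (word>>8) & 0x7 = 1
err [5+:3] = (word>>5) & 0x7 = 3
state [2+:3] = (word>>2) & 0x7 = 2
tag [1+:1] = (word>>1) & 0x1 = 1
opcode [0+:1] = (word>>0) & 0x1 = 0
flags signed 5b, MSB=0: value = 4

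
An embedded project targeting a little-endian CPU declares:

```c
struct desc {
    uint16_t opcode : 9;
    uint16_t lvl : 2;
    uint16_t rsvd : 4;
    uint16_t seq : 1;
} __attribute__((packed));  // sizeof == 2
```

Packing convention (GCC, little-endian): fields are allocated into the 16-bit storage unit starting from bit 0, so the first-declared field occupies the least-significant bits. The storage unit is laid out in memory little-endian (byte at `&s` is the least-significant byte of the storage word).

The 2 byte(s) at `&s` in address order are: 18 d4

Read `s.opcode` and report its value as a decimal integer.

[0]=0x18 [1]=0xd4 (little-endian) → word 0xd418
opcode [0+:9] = (word>>0) & 0x1ff = 24  ←
lvl [9+:2] = (word>>9) & 0x3 = 2
rsvd [11+:4] = (word>>11) & 0xf = 10
seq [15+:1] = (word>>15) & 0x1 = 1

24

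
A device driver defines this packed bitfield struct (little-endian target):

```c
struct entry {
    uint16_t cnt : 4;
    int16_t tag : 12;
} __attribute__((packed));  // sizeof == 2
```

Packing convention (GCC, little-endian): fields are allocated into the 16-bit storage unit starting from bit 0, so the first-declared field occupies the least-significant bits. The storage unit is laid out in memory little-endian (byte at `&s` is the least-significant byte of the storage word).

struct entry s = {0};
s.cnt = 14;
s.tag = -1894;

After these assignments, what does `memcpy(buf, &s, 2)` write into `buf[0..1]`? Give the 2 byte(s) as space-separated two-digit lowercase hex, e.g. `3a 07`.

ae 89

cnt (4b) val=14 bits=0xe at bit 0: 0x000e
tag (12b) val=-1894 bits=0x89a at bit 4: 0x89ae
word = 0x89ae → little-endian bytes:
  [0]=0xae  [1]=0x89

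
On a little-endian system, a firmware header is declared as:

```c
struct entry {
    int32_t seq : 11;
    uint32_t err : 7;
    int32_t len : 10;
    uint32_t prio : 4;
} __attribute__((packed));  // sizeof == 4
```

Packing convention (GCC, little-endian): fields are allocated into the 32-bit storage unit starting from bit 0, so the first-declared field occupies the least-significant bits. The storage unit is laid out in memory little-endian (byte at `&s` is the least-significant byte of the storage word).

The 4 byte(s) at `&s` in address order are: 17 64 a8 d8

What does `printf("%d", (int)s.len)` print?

[0]=0x17 [1]=0x64 [2]=0xa8 [3]=0xd8 (little-endian) → word 0xd8a86417
seq [0+:11] = (word>>0) & 0x7ff = 1047
err [11+:7] = (word>>11) & 0x7f = 12
len [18+:10] = (word>>18) & 0x3ff = 554  ←
prio [28+:4] = (word>>28) & 0xf = 13
len signed 10b, MSB=1: 554 - 1024 = -470

-470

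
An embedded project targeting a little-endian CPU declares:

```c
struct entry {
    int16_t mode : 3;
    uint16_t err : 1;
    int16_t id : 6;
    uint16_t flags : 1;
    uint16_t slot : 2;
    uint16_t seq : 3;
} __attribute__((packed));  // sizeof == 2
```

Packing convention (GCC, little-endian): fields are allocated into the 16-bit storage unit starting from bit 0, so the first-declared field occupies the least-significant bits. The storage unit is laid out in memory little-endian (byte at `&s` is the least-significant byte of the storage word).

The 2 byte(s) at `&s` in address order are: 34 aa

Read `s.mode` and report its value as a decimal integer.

[0]=0x34 [1]=0xaa (little-endian) → word 0xaa34
mode [0+:3] = (word>>0) & 0x7 = 4  ←
err [3+:1] = (word>>3) & 0x1 = 0
id [4+:6] = (word>>4) & 0x3f = 35
flags [10+:1] = (word>>10) & 0x1 = 0
slot [11+:2] = (word>>11) & 0x3 = 1
seq [13+:3] = (word>>13) & 0x7 = 5
mode signed 3b, MSB=1: 4 - 8 = -4

-4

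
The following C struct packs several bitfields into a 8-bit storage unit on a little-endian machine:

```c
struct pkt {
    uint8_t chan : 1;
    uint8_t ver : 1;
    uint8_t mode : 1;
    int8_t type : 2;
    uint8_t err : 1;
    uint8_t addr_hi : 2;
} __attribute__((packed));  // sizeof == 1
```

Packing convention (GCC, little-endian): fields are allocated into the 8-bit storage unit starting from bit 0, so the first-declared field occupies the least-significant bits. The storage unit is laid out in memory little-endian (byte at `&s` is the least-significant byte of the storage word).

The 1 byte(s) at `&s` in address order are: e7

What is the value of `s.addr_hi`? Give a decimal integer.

[0]=0xe7 (little-endian) → word 0xe7
chan [0+:1] = (word>>0) & 0x1 = 1
ver [1+:1] = (word>>1) & 0x1 = 1
mode [2+:1] = (word>>2) & 0x1 = 1
type [3+:2] = (word>>3) & 0x3 = 0
err [5+:1] = (word>>5) & 0x1 = 1
addr_hi [6+:2] = (word>>6) & 0x3 = 3  ←

3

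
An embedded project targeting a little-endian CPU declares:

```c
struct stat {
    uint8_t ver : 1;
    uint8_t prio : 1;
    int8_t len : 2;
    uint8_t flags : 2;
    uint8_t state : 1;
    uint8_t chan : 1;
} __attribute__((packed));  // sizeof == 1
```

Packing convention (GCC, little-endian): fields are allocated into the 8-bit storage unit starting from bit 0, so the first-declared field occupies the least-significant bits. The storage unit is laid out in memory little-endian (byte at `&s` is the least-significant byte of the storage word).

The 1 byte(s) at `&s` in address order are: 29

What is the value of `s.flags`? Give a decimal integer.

[0]=0x29 (little-endian) → word 0x29
ver:1 @ bit 0 → (0x29>>0)&0x1 = 0x1
prio:1 @ bit 1 → (0x29>>1)&0x1 = 0x0
len:2 @ bit 2 → (0x29>>2)&0x3 = 0x2
flags:2 @ bit 4 → (0x29>>4)&0x3 = 0x2  ←
state:1 @ bit 6 → (0x29>>6)&0x1 = 0x0
chan:1 @ bit 7 → (0x29>>7)&0x1 = 0x0

2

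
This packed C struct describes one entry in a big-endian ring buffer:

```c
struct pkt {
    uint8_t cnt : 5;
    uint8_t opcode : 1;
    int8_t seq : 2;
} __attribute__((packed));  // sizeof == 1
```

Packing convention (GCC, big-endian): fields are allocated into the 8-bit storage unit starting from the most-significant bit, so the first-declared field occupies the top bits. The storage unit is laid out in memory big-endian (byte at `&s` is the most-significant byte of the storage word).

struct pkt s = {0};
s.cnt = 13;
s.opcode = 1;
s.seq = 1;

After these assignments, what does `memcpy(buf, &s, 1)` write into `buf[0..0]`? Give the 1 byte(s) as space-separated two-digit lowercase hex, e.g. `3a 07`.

cnt:5 = 13 → 0xd << 3 → word 0x68
opcode:1 = 1 → 0x1 << 2 → word 0x6c
seq:2 = 1 → 0x1 << 0 → word 0x6d
word = 0x6d → big-endian bytes:
  [0]=0x6d

6d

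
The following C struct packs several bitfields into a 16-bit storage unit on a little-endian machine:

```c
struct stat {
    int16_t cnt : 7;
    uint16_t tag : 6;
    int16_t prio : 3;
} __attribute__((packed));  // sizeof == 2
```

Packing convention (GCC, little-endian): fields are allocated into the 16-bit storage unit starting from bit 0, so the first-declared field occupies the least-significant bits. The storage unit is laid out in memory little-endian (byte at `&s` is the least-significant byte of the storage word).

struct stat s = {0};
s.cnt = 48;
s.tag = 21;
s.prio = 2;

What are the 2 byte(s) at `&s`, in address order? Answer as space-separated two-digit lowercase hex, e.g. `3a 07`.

cnt (7b) val=48 bits=0x30 at bit 0: 0x0030
tag (6b) val=21 bits=0x15 at bit 7: 0x0ab0
prio (3b) val=2 bits=0x2 at bit 13: 0x4ab0
word = 0x4ab0 → little-endian bytes:
  [0]=0xb0  [1]=0x4a

b0 4a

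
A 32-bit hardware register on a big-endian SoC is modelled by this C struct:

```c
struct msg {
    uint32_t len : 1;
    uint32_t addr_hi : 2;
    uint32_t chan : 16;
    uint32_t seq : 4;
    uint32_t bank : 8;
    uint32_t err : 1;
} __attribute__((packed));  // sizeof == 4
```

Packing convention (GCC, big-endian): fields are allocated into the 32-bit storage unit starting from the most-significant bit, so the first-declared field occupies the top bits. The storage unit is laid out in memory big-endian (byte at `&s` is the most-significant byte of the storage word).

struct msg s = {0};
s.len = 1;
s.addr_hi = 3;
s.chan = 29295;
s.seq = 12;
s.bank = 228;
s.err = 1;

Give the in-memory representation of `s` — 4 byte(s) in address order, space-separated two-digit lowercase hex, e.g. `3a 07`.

ee 4d f9 c9

[31+:1] len=1 & 0x1 = 0x1; word=0x80000000
[29+:2] addr_hi=3 & 0x3 = 0x3; word=0xe0000000
[13+:16] chan=29295 & 0xffff = 0x726f; word=0xee4de000
[9+:4] seq=12 & 0xf = 0xc; word=0xee4df800
[1+:8] bank=228 & 0xff = 0xe4; word=0xee4df9c8
[0+:1] err=1 & 0x1 = 0x1; word=0xee4df9c9
word = 0xee4df9c9 → big-endian bytes:
  [0]=0xee  [1]=0x4d  [2]=0xf9  [3]=0xc9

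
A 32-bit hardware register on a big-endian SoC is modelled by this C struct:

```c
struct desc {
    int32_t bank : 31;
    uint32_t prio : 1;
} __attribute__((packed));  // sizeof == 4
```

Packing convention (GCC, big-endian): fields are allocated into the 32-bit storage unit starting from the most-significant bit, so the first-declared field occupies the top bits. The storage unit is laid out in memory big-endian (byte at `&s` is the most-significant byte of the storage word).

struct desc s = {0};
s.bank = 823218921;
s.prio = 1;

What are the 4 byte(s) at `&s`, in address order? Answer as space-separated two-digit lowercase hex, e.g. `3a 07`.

bank (31b) val=823218921 bits=0x311152e9 at bit 1: 0x6222a5d2
prio (1b) val=1 bits=0x1 at bit 0: 0x6222a5d3
word = 0x6222a5d3 → big-endian bytes:
  [0]=0x62  [1]=0x22  [2]=0xa5  [3]=0xd3

62 22 a5 d3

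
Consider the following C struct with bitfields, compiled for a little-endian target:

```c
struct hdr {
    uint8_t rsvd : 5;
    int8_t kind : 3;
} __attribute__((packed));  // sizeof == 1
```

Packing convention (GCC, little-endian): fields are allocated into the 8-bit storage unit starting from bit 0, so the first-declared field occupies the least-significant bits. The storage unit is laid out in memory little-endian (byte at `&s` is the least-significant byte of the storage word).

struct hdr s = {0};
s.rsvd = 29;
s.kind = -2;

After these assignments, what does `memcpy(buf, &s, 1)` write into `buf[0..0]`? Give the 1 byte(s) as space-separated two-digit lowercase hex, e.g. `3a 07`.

rsvd (5b) val=29 bits=0x1d at bit 0: 0x1d
kind (3b) val=-2 bits=0x6 at bit 5: 0xdd
word = 0xdd → little-endian bytes:
  [0]=0xdd

dd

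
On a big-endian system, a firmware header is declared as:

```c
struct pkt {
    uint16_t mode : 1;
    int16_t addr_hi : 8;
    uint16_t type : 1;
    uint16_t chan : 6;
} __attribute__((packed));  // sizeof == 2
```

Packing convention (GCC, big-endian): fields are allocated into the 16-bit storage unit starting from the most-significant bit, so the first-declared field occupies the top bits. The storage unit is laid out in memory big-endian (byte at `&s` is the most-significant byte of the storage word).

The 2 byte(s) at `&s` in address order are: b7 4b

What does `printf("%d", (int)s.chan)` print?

[0]=0xb7 [1]=0x4b (big-endian) → word 0xb74b
mode:1 @ bit 15 → (0xb74b>>15)&0x1 = 0x1
addr_hi:8 @ bit 7 → (0xb74b>>7)&0xff = 0x6e
type:1 @ bit 6 → (0xb74b>>6)&0x1 = 0x1
chan:6 @ bit 0 → (0xb74b>>0)&0x3f = 0xb  ←

11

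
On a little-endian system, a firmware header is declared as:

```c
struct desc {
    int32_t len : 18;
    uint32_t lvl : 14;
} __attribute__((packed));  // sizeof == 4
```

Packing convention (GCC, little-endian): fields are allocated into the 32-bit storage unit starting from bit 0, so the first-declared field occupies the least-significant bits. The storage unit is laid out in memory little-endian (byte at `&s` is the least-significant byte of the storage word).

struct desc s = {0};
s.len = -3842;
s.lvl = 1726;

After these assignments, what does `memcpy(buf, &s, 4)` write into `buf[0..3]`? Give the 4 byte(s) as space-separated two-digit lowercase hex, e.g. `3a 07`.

fe f0 fb 1a

len (18b) val=-3842 bits=0x3f0fe at bit 0: 0x0003f0fe
lvl (14b) val=1726 bits=0x6be at bit 18: 0x1afbf0fe
word = 0x1afbf0fe → little-endian bytes:
  [0]=0xfe  [1]=0xf0  [2]=0xfb  [3]=0x1a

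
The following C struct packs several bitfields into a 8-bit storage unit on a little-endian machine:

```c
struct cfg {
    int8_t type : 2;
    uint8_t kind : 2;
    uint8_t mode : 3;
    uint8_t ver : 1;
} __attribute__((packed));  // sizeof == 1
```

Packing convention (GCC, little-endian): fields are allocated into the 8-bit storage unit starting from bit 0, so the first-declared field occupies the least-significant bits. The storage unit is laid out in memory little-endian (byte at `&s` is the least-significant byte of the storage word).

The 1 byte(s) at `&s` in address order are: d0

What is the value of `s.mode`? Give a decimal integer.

5

[0]=0xd0 (little-endian) → word 0xd0
type [0+:2] = (word>>0) & 0x3 = 0
kind [2+:2] = (word>>2) & 0x3 = 0
mode [4+:3] = (word>>4) & 0x7 = 5  ←
ver [7+:1] = (word>>7) & 0x1 = 1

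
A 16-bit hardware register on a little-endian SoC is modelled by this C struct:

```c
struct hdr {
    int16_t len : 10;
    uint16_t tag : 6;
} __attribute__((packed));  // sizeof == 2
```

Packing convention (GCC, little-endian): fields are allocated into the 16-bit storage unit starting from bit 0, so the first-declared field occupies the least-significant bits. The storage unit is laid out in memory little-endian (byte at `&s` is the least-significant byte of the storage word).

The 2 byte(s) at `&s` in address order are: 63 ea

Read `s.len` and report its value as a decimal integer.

[0]=0x63 [1]=0xea (little-endian) → word 0xea63
len [0+:10] = (word>>0) & 0x3ff = 611  ←
tag [10+:6] = (word>>10) & 0x3f = 58
len signed 10b, MSB=1: 611 - 1024 = -413

-413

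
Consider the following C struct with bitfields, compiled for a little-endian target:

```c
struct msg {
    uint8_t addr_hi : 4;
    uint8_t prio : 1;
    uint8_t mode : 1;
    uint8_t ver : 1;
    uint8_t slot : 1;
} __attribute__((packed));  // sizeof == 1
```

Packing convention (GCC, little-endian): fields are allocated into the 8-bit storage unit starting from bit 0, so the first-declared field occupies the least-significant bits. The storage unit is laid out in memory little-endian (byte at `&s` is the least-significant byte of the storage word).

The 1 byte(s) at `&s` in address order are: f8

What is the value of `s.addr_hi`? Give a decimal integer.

[0]=0xf8 (little-endian) → word 0xf8
addr_hi [0+:4] = (word>>0) & 0xf = 8  ←
prio [4+:1] = (word>>4) & 0x1 = 1
mode [5+:1] = (word>>5) & 0x1 = 1
ver [6+:1] = (word>>6) & 0x1 = 1
slot [7+:1] = (word>>7) & 0x1 = 1

8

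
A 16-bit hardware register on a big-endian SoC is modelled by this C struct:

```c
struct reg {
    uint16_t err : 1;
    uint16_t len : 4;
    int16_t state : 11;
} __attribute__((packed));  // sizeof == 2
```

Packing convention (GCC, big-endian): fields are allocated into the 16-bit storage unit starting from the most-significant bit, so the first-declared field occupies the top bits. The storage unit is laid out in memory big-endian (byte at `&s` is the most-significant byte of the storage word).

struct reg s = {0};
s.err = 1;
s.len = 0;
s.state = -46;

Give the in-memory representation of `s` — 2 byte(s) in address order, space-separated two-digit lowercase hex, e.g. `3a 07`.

err:1 = 1 → 0x1 << 15 → word 0x8000
len:4 = 0 → 0x0 << 11 → word 0x8000
state:11 = -46 → 0x7d2 << 0 → word 0x87d2
word = 0x87d2 → big-endian bytes:
  [0]=0x87  [1]=0xd2

87 d2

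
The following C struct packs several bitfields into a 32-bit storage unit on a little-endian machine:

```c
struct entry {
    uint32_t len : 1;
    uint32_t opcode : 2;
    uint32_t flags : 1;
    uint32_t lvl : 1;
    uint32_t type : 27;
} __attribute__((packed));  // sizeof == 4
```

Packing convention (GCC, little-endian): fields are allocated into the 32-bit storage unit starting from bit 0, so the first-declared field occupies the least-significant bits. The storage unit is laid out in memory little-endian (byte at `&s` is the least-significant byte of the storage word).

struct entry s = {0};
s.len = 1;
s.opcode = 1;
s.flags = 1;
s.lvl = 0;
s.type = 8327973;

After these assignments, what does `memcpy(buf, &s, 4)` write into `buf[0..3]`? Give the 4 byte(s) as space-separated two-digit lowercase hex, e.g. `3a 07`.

ab 64 e2 0f

len:1 = 1 → 0x1 << 0 → word 0x00000001
opcode:2 = 1 → 0x1 << 1 → word 0x00000003
flags:1 = 1 → 0x1 << 3 → word 0x0000000b
lvl:1 = 0 → 0x0 << 4 → word 0x0000000b
type:27 = 8327973 → 0x7f1325 << 5 → word 0x0fe264ab
word = 0x0fe264ab → little-endian bytes:
  [0]=0xab  [1]=0x64  [2]=0xe2  [3]=0x0f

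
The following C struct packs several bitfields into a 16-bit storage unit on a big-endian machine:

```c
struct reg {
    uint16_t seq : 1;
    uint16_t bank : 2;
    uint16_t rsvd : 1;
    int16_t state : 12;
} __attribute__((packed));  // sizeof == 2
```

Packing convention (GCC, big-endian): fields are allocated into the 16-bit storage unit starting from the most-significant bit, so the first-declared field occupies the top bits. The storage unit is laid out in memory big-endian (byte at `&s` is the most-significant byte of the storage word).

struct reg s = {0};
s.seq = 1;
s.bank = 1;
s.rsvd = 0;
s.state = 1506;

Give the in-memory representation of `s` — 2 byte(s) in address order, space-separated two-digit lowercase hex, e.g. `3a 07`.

a5 e2

seq:1 = 1 → 0x1 << 15 → word 0x8000
bank:2 = 1 → 0x1 << 13 → word 0xa000
rsvd:1 = 0 → 0x0 << 12 → word 0xa000
state:12 = 1506 → 0x5e2 << 0 → word 0xa5e2
word = 0xa5e2 → big-endian bytes:
  [0]=0xa5  [1]=0xe2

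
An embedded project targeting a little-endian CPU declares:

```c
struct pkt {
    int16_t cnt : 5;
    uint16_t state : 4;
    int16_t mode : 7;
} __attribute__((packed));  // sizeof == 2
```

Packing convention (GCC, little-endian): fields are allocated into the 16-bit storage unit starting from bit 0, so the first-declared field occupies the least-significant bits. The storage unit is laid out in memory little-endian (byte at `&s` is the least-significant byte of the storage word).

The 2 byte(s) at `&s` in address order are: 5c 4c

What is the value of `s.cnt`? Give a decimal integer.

-4

[0]=0x5c [1]=0x4c (little-endian) → word 0x4c5c
cnt [0+:5] = (word>>0) & 0x1f = 28  ←
state [5+:4] = (word>>5) & 0xf = 2
mode [9+:7] = (word>>9) & 0x7f = 38
cnt signed 5b, MSB=1: 28 - 32 = -4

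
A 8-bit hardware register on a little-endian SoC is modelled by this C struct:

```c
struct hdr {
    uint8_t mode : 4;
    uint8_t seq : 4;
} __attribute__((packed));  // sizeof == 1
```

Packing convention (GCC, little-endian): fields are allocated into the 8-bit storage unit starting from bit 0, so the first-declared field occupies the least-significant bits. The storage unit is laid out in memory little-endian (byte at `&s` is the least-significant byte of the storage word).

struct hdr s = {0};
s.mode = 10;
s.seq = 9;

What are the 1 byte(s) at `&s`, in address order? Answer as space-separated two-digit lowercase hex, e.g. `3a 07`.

[0+:4] mode=10 & 0xf = 0xa; word=0x0a
[4+:4] seq=9 & 0xf = 0x9; word=0x9a
word = 0x9a → little-endian bytes:
  [0]=0x9a

9a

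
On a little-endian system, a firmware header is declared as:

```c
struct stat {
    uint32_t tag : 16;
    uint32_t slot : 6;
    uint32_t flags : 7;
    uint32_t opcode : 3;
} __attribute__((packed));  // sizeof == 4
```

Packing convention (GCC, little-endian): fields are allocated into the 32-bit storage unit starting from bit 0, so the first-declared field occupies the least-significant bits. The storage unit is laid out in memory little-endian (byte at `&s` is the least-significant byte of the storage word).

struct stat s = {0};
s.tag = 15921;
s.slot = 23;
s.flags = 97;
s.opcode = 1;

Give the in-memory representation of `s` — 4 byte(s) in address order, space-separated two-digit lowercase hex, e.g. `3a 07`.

[0+:16] tag=15921 & 0xffff = 0x3e31; word=0x00003e31
[16+:6] slot=23 & 0x3f = 0x17; word=0x00173e31
[22+:7] flags=97 & 0x7f = 0x61; word=0x18573e31
[29+:3] opcode=1 & 0x7 = 0x1; word=0x38573e31
word = 0x38573e31 → little-endian bytes:
  [0]=0x31  [1]=0x3e  [2]=0x57  [3]=0x38

31 3e 57 38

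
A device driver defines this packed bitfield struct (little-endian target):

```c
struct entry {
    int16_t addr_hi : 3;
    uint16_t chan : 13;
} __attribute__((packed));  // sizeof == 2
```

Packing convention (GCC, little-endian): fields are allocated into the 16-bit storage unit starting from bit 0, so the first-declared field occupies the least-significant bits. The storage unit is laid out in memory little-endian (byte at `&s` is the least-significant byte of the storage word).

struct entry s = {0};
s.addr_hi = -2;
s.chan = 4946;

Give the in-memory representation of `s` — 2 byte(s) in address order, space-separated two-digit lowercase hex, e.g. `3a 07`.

96 9a

addr_hi (3b) val=-2 bits=0x6 at bit 0: 0x0006
chan (13b) val=4946 bits=0x1352 at bit 3: 0x9a96
word = 0x9a96 → little-endian bytes:
  [0]=0x96  [1]=0x9a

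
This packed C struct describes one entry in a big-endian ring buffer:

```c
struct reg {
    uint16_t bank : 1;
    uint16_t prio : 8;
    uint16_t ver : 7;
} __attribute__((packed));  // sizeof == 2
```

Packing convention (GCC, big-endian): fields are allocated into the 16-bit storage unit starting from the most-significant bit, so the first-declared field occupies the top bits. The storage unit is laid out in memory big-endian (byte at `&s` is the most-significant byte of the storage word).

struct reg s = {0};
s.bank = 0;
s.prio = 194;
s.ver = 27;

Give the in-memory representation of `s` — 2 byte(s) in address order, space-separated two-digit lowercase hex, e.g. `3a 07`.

bank:1 = 0 → 0x0 << 15 → word 0x0000
prio:8 = 194 → 0xc2 << 7 → word 0x6100
ver:7 = 27 → 0x1b << 0 → word 0x611b
word = 0x611b → big-endian bytes:
  [0]=0x61  [1]=0x1b

61 1b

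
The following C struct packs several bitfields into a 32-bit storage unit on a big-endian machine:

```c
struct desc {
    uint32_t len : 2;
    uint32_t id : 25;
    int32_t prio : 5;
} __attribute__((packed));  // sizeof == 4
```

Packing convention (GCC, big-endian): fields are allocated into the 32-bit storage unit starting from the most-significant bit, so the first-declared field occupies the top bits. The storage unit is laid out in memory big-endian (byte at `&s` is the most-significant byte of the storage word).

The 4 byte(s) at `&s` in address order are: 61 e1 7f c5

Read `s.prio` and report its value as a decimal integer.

[0]=0x61 [1]=0xe1 [2]=0x7f [3]=0xc5 (big-endian) → word 0x61e17fc5
len [30+:2] = (word>>30) & 0x3 = 1
id [5+:25] = (word>>5) & 0x1ffffff = 17763326
prio [0+:5] = (word>>0) & 0x1f = 5  ←
prio signed 5b, MSB=0: value = 5

5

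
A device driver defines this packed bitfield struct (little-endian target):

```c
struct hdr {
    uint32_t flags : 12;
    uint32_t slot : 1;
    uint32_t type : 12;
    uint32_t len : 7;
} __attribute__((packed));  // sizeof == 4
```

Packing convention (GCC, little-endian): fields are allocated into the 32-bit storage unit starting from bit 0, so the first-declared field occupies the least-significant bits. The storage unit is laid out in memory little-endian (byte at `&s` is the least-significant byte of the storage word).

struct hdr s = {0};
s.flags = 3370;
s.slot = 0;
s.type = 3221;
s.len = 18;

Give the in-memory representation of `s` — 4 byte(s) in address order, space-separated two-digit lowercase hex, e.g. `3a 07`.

2a ad 92 25

flags (12b) val=3370 bits=0xd2a at bit 0: 0x00000d2a
slot (1b) val=0 bits=0x0 at bit 12: 0x00000d2a
type (12b) val=3221 bits=0xc95 at bit 13: 0x0192ad2a
len (7b) val=18 bits=0x12 at bit 25: 0x2592ad2a
word = 0x2592ad2a → little-endian bytes:
  [0]=0x2a  [1]=0xad  [2]=0x92  [3]=0x25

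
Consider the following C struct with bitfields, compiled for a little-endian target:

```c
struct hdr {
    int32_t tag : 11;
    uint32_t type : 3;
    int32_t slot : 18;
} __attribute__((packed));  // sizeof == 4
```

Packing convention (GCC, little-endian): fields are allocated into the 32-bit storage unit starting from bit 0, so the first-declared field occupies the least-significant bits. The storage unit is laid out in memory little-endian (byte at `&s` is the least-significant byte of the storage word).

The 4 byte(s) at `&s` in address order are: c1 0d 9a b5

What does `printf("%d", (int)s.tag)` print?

-575

[0]=0xc1 [1]=0x0d [2]=0x9a [3]=0xb5 (little-endian) → word 0xb59a0dc1
tag [0+:11] = (word>>0) & 0x7ff = 1473  ←
type [11+:3] = (word>>11) & 0x7 = 1
slot [14+:18] = (word>>14) & 0x3ffff = 185960
tag signed 11b, MSB=1: 1473 - 2048 = -575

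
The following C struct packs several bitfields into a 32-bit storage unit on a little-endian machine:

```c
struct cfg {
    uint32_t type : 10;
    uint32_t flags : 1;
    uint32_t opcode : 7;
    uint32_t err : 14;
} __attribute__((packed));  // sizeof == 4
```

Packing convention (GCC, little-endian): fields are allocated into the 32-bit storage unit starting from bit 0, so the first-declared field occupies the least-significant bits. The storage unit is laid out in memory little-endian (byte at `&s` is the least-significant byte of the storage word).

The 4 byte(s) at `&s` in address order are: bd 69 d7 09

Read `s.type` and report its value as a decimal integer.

[0]=0xbd [1]=0x69 [2]=0xd7 [3]=0x09 (little-endian) → word 0x09d769bd
type [0+:10] = (word>>0) & 0x3ff = 445  ←
flags [10+:1] = (word>>10) & 0x1 = 0
opcode [11+:7] = (word>>11) & 0x7f = 109
err [18+:14] = (word>>18) & 0x3fff = 629

445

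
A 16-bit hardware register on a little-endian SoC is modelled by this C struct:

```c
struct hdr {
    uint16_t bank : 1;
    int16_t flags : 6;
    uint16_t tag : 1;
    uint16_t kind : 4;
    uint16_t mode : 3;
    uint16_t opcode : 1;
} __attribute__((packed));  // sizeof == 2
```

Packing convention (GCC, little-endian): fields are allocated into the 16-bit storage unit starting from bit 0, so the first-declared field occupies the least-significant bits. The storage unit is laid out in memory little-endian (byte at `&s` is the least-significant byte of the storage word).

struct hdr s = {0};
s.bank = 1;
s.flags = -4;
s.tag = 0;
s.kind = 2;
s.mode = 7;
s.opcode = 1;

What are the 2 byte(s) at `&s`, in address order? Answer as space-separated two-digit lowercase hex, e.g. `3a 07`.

79 f2

bank (1b) val=1 bits=0x1 at bit 0: 0x0001
flags (6b) val=-4 bits=0x3c at bit 1: 0x0079
tag (1b) val=0 bits=0x0 at bit 7: 0x0079
kind (4b) val=2 bits=0x2 at bit 8: 0x0279
mode (3b) val=7 bits=0x7 at bit 12: 0x7279
opcode (1b) val=1 bits=0x1 at bit 15: 0xf279
word = 0xf279 → little-endian bytes:
  [0]=0x79  [1]=0xf2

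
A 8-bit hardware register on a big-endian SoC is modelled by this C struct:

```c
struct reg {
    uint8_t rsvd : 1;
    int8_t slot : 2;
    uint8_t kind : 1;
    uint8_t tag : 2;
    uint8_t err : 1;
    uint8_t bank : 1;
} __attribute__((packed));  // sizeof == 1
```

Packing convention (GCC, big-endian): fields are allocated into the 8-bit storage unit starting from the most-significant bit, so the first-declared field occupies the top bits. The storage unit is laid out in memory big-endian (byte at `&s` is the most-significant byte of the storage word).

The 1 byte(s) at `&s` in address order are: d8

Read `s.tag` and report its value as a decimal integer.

2

[0]=0xd8 (big-endian) → word 0xd8
rsvd [7+:1] = (word>>7) & 0x1 = 1
slot [5+:2] = (word>>5) & 0x3 = 2
kind [4+:1] = (word>>4) & 0x1 = 1
tag [2+:2] = (word>>2) & 0x3 = 2  ←
err [1+:1] = (word>>1) & 0x1 = 0
bank [0+:1] = (word>>0) & 0x1 = 0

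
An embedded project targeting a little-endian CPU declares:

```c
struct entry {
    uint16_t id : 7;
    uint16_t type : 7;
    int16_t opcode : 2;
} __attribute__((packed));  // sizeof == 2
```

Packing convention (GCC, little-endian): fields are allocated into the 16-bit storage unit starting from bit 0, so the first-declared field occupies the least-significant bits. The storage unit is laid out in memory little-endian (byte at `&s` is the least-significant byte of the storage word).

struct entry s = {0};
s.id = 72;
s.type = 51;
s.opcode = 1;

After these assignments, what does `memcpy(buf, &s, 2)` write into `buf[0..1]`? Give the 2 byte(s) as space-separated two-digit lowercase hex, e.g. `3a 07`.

c8 59

id:7 = 72 → 0x48 << 0 → word 0x0048
type:7 = 51 → 0x33 << 7 → word 0x19c8
opcode:2 = 1 → 0x1 << 14 → word 0x59c8
word = 0x59c8 → little-endian bytes:
  [0]=0xc8  [1]=0x59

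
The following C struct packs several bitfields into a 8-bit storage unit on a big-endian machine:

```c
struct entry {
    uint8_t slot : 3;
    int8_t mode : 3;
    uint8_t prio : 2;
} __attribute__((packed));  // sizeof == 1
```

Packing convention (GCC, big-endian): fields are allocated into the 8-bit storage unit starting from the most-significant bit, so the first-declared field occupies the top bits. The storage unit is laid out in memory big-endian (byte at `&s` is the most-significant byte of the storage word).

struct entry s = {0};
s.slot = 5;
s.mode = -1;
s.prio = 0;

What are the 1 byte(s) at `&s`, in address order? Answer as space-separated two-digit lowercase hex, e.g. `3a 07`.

[5+:3] slot=5 & 0x7 = 0x5; word=0xa0
[2+:3] mode=-1 & 0x7 = 0x7; word=0xbc
[0+:2] prio=0 & 0x3 = 0x0; word=0xbc
word = 0xbc → big-endian bytes:
  [0]=0xbc

bc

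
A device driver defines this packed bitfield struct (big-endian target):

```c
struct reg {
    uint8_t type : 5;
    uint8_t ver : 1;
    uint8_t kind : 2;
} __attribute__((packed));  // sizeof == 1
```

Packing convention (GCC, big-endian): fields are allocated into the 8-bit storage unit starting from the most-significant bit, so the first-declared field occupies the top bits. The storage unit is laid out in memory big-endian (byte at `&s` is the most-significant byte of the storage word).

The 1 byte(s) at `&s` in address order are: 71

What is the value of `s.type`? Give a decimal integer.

[0]=0x71 (big-endian) → word 0x71
type:5 @ bit 3 → (0x71>>3)&0x1f = 0xe  ←
ver:1 @ bit 2 → (0x71>>2)&0x1 = 0x0
kind:2 @ bit 0 → (0x71>>0)&0x3 = 0x1

14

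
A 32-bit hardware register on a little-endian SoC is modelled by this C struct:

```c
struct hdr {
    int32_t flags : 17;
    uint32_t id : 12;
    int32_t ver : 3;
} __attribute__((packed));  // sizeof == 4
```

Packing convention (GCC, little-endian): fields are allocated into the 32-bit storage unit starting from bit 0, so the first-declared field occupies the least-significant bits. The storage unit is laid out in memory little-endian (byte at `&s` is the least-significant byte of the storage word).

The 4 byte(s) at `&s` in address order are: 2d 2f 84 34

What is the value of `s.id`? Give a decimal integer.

[0]=0x2d [1]=0x2f [2]=0x84 [3]=0x34 (little-endian) → word 0x34842f2d
flags [0+:17] = (word>>0) & 0x1ffff = 12077
id [17+:12] = (word>>17) & 0xfff = 2626  ←
ver [29+:3] = (word>>29) & 0x7 = 1

2626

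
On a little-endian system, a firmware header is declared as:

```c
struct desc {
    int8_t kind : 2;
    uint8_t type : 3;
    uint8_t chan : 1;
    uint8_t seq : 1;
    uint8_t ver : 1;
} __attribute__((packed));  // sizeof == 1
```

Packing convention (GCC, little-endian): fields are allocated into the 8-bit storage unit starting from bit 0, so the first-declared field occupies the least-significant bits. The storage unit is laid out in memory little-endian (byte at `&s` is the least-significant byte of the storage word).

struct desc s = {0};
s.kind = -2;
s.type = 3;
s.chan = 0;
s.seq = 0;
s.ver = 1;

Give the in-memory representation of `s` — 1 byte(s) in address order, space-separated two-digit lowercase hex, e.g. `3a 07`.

[0+:2] kind=-2 & 0x3 = 0x2; word=0x02
[2+:3] type=3 & 0x7 = 0x3; word=0x0e
[5+:1] chan=0 & 0x1 = 0x0; word=0x0e
[6+:1] seq=0 & 0x1 = 0x0; word=0x0e
[7+:1] ver=1 & 0x1 = 0x1; word=0x8e
word = 0x8e → little-endian bytes:
  [0]=0x8e

8e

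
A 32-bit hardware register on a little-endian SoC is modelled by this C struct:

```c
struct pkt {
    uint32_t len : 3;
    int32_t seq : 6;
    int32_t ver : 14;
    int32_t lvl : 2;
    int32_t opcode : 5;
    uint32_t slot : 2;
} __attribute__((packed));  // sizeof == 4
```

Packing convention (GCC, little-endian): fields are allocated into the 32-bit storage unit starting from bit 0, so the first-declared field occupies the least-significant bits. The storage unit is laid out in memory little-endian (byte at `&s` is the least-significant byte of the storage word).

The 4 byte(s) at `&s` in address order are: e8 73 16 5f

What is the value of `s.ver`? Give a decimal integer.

[0]=0xe8 [1]=0x73 [2]=0x16 [3]=0x5f (little-endian) → word 0x5f1673e8
len:3 @ bit 0 → (0x5f1673e8>>0)&0x7 = 0x0
seq:6 @ bit 3 → (0x5f1673e8>>3)&0x3f = 0x3d
ver:14 @ bit 9 → (0x5f1673e8>>9)&0x3fff = 0xb39  ←
lvl:2 @ bit 23 → (0x5f1673e8>>23)&0x3 = 0x2
opcode:5 @ bit 25 → (0x5f1673e8>>25)&0x1f = 0xf
slot:2 @ bit 30 → (0x5f1673e8>>30)&0x3 = 0x1
ver signed 14b, MSB=0: value = 2873

2873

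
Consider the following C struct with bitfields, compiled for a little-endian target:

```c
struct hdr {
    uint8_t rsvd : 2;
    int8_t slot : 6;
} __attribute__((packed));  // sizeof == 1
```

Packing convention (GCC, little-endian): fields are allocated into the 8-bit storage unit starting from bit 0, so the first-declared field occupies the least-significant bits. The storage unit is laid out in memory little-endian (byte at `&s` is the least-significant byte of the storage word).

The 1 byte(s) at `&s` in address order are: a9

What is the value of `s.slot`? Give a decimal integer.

-22

[0]=0xa9 (little-endian) → word 0xa9
rsvd:2 @ bit 0 → (0xa9>>0)&0x3 = 0x1
slot:6 @ bit 2 → (0xa9>>2)&0x3f = 0x2a  ←
slot signed 6b, MSB=1: 42 - 64 = -22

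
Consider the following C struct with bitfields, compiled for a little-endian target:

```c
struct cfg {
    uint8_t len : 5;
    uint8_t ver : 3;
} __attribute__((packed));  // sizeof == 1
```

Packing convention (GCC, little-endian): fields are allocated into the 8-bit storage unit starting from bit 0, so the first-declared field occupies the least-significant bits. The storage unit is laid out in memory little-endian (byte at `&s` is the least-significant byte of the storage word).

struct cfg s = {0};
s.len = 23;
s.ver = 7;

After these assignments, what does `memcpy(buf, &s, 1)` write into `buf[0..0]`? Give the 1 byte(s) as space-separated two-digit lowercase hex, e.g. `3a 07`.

len (5b) val=23 bits=0x17 at bit 0: 0x17
ver (3b) val=7 bits=0x7 at bit 5: 0xf7
word = 0xf7 → little-endian bytes:
  [0]=0xf7

f7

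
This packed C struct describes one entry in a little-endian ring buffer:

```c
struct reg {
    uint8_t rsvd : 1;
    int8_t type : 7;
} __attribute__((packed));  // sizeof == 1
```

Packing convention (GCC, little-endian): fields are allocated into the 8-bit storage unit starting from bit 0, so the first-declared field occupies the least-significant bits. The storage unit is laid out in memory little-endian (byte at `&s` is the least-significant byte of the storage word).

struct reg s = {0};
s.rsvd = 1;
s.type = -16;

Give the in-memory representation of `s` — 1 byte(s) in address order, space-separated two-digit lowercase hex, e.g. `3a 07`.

rsvd:1 = 1 → 0x1 << 0 → word 0x01
type:7 = -16 → 0x70 << 1 → word 0xe1
word = 0xe1 → little-endian bytes:
  [0]=0xe1

e1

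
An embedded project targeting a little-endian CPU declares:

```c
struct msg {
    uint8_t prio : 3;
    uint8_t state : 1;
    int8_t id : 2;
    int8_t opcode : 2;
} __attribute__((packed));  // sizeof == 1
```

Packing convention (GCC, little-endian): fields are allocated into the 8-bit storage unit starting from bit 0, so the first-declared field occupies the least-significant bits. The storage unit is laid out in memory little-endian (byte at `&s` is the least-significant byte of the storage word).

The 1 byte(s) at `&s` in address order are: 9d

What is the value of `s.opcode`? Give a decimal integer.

[0]=0x9d (little-endian) → word 0x9d
prio:3 @ bit 0 → (0x9d>>0)&0x7 = 0x5
state:1 @ bit 3 → (0x9d>>3)&0x1 = 0x1
id:2 @ bit 4 → (0x9d>>4)&0x3 = 0x1
opcode:2 @ bit 6 → (0x9d>>6)&0x3 = 0x2  ←
opcode signed 2b, MSB=1: 2 - 4 = -2

-2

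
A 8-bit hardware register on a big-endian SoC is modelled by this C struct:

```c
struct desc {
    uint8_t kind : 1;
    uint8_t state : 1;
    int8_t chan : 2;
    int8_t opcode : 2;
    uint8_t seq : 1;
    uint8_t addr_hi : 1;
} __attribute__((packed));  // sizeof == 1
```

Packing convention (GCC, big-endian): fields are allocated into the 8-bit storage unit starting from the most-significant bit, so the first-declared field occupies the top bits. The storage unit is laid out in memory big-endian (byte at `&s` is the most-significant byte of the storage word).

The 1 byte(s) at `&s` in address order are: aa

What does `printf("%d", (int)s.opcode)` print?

-2

[0]=0xaa (big-endian) → word 0xaa
kind [7+:1] = (word>>7) & 0x1 = 1
state [6+:1] = (word>>6) & 0x1 = 0
chan [4+:2] = (word>>4) & 0x3 = 2
opcode [2+:2] = (word>>2) & 0x3 = 2  ←
seq [1+:1] = (word>>1) & 0x1 = 1
addr_hi [0+:1] = (word>>0) & 0x1 = 0
opcode signed 2b, MSB=1: 2 - 4 = -2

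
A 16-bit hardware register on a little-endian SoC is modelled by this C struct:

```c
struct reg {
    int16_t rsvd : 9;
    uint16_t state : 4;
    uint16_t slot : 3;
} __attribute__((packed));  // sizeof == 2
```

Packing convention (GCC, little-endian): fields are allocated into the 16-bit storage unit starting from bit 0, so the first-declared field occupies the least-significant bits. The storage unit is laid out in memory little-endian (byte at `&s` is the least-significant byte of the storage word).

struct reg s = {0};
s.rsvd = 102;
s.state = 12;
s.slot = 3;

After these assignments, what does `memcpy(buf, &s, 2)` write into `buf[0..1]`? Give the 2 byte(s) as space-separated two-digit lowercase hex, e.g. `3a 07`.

rsvd:9 = 102 → 0x66 << 0 → word 0x0066
state:4 = 12 → 0xc << 9 → word 0x1866
slot:3 = 3 → 0x3 << 13 → word 0x7866
word = 0x7866 → little-endian bytes:
  [0]=0x66  [1]=0x78

66 78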